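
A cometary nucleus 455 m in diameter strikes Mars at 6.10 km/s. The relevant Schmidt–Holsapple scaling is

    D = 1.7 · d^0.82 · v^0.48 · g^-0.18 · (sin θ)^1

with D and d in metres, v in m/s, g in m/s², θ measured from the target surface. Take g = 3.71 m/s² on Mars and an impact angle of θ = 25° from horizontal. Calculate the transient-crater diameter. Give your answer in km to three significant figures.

D ≈ 5.63 km

In SI units: v = 6100 m/s.
d^0.82 = 455^0.82 = 151.2
v^0.48 = 6100^0.48 = 65.61
g^-0.18 = 3.71^-0.18 = 0.7898
(sin 25°)^1 = 0.4226^1 = 0.4226
D = 1.7 × 151.2 × 65.61 × 0.7898 × 0.4226 = 5629 m
   = 5.629 km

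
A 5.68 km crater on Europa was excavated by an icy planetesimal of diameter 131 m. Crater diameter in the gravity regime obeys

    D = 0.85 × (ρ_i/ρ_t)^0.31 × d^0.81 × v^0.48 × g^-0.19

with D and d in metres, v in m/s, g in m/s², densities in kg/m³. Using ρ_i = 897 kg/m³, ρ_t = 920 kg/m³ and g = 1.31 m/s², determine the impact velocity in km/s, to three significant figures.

v ≈ 28.1 km/s

Rearranging for v: v = [D / (0.85 · (897/920)^0.31 · 131^0.81 · 1.31^-0.19)]^(1/0.48).
D = 5680 m.
(897/920)^0.31 = 0.9922
131^0.81 = 51.88
1.31^-0.19 = 0.9500
Denominator = 0.85 × 0.9922 × 51.88 × 0.9500 = 41.57
D / 41.57 = 5680 / 41.57 = 136.6
v = 136.6^(1/0.48) = 136.6^2.0833 = 28105 m/s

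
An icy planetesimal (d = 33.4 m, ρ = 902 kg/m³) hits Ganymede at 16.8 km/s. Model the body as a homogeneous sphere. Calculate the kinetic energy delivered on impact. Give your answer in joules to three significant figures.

E ≈ 2.48 × 10^15 J

v = 16800 m/s.
Mass m = (π/6) ρ d³ = (π/6) × 902 × (33.4)³ = 1.760 × 10^7 kg
E = ½ m v² = 0.5 × 1.760 × 10^7 × (16800)² = 2.484 × 10^15 J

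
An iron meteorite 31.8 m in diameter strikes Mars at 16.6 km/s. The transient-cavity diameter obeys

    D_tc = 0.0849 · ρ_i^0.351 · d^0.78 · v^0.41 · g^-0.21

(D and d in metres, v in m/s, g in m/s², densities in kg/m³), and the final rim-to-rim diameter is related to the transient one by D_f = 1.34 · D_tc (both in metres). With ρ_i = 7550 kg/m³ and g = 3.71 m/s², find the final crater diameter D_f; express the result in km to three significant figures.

v = 16600 m/s.
ρ_i^0.351 = 7550^0.351 = 22.97
d^0.78 = 31.8^0.78 = 14.86
v^0.41 = 16600^0.41 = 53.73
g^-0.21 = 3.71^-0.21 = 0.7593
D_tc = 0.0849 × 22.97 × 14.86 × 53.73 × 0.7593 = 1182 m
D_f = 1.34 × 1182 = 1584 m
     = 1.584 km

D_f ≈ 1.58 km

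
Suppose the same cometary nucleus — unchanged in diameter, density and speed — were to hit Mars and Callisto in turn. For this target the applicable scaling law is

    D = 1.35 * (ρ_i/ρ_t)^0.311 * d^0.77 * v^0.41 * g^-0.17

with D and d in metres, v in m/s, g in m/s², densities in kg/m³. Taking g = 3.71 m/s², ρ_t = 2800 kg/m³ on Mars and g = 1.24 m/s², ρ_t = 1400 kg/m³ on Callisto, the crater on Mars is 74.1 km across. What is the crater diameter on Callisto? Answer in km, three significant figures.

The impactor-only factors (d, v, ρ_i) cancel in the ratio, leaving D_Callisto/D_Mars = (g_Callisto/g_Mars)^-0.17 · (ρ_t,Mars/ρ_t,Callisto)^0.311.
(1.24/3.71)^-0.17 = 0.3342^-0.17 = 1.205
(2800/1400)^0.311 = 2.000^0.311 = 1.241
Ratio = 1.205 × 1.241 = 1.495
D_Callisto = 1.495 × 74.1 km = 111 km

D ≈ 111 km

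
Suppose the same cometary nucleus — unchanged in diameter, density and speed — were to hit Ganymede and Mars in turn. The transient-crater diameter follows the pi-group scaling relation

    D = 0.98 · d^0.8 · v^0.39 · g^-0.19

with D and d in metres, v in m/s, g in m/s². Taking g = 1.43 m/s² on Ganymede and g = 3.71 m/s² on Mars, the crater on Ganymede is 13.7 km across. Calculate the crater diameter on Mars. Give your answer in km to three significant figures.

All impactor-dependent factors cancel in the ratio, leaving D_Mars/D_Ganymede = (g_Mars/g_Ganymede)^-0.19.
(3.71/1.43)^-0.19 = 2.594^-0.19 = 0.8343
D_Mars = 0.8343 × 13.7 km = 11.4 km

D ≈ 11.4 km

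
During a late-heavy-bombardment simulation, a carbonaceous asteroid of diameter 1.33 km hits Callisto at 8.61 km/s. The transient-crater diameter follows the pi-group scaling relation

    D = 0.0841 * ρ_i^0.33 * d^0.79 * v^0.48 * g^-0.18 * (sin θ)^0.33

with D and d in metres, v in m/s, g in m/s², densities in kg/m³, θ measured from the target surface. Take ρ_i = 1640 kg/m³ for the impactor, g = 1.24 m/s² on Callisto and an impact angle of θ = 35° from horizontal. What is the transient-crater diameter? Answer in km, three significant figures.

D ≈ 17.6 km

In SI units: d = 1330 m, v = 8610 m/s.
ρ_i^0.33 = 1640^0.33 = 11.51
d^0.79 = 1330^0.79 = 293.7
v^0.48 = 8610^0.48 = 77.41
g^-0.18 = 1.24^-0.18 = 0.9620
(sin 35°)^0.33 = 0.5736^0.33 = 0.8324
D = 0.0841 × 11.51 × 293.7 × 77.41 × 0.9620 × 0.8324 = 17623 m
   = 17.62 km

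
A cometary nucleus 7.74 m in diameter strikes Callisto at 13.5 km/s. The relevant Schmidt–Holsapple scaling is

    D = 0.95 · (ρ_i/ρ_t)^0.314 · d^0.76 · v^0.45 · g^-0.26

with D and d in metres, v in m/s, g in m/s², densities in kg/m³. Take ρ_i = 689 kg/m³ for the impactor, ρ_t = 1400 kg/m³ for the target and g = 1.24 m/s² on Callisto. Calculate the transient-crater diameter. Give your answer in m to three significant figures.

D ≈ 246 m

In SI units: v = 13500 m/s.
(ρ_i/ρ_t)^0.314 = (689/1400)^0.314 = 0.8004
d^0.76 = 7.74^0.76 = 4.736
v^0.45 = 13500^0.45 = 72.22
g^-0.26 = 1.24^-0.26 = 0.9456
D = 0.95 × 0.8004 × 4.736 × 72.22 × 0.9456 = 245.9 m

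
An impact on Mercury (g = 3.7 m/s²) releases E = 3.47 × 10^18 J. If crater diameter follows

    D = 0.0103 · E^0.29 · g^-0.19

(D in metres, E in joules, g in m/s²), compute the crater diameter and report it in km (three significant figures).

E^0.29 = (3.47 × 10^18)^0.29 = 2.381 × 10^5
g^-0.19 = 3.7^-0.19 = 0.7799
D = 0.0103 × 2.381 × 10^5 × 0.7799 = 1913 m
   = 1.913 km

D ≈ 1.91 km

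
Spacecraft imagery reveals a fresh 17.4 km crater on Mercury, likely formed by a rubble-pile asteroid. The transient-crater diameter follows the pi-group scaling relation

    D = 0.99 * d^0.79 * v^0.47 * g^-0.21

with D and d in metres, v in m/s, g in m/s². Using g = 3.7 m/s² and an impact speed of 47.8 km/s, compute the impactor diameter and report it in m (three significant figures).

Rearranging for d: d = [D / (0.99 · 47800^0.47 · 3.7^-0.21)]^(1/0.79).
D = 17400 m.
47800^0.47 = 158.2
3.7^-0.21 = 0.7598
Denominator = 0.99 × 158.2 × 0.7598 = 119.0
D / 119.0 = 17400 / 119.0 = 146.2
d = 146.2^(1/0.79) = 146.2^1.2658 = 550.0 m

d ≈ 550 m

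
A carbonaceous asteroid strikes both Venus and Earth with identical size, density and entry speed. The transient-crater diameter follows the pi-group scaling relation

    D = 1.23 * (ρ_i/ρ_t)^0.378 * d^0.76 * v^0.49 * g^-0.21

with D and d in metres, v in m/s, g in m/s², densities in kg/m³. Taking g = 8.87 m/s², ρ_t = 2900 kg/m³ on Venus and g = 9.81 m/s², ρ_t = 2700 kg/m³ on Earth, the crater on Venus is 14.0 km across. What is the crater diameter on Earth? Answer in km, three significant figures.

D ≈ 14.1 km

The impactor-only factors (d, v, ρ_i) cancel in the ratio, leaving D_Earth/D_Venus = (g_Earth/g_Venus)^-0.21 · (ρ_t,Venus/ρ_t,Earth)^0.378.
(9.81/8.87)^-0.21 = 1.106^-0.21 = 0.9791
(2900/2700)^0.378 = 1.074^0.378 = 1.027
Ratio = 0.9791 × 1.027 = 1.006
D_Earth = 1.006 × 14.0 km = 14.1 km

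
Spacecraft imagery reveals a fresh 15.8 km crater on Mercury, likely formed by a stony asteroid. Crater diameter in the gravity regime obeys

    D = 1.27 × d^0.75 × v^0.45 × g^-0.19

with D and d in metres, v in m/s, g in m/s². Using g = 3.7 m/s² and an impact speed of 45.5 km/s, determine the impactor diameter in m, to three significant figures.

d ≈ 644 m

Rearranging for d: d = [D / (1.27 · 45500^0.45 · 3.7^-0.19)]^(1/0.75).
D = 15800 m.
45500^0.45 = 124.8
3.7^-0.19 = 0.7799
Denominator = 1.27 × 124.8 × 0.7799 = 123.6
D / 123.6 = 15800 / 123.6 = 127.8
d = 127.8^(1/0.75) = 127.8^1.3333 = 643.6 m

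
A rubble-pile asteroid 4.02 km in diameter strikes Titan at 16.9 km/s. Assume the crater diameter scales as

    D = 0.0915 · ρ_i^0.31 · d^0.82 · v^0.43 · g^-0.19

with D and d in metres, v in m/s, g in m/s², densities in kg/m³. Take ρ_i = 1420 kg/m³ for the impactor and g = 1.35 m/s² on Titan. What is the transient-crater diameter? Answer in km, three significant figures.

D ≈ 48.7 km

In SI units: d = 4020 m, v = 16900 m/s.
ρ_i^0.31 = 1420^0.31 = 9.489
d^0.82 = 4020^0.82 = 902.5
v^0.43 = 16900^0.43 = 65.76
g^-0.19 = 1.35^-0.19 = 0.9446
D = 0.0915 × 9.489 × 902.5 × 65.76 × 0.9446 = 48674 m
   = 48.67 km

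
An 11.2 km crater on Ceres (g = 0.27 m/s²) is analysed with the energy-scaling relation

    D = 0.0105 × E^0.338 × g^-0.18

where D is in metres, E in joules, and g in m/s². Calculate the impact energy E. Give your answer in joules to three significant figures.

E ≈ 3.40 × 10^17 J

Rearranging: E = [D / (0.0105 · g^-0.18)]^(1/0.338).
D = 11200 m.
g^-0.18 = 0.27^-0.18 = 1.266
D / (0.0105 × 1.266) = 11200 / (0.01329) = 8.427 × 10^5
E = (8.427 × 10^5)^2.9586 = 3.402 × 10^17 J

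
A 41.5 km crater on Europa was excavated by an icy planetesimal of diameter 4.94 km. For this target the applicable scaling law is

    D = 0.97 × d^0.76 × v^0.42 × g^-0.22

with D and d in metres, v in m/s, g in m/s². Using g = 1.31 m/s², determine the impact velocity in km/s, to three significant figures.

v ≈ 25.4 km/s

Rearranging for v: v = [D / (0.97 · 4940^0.76 · 1.31^-0.22)]^(1/0.42).
D = 41500 m.
4940^0.76 = 641.6
1.31^-0.22 = 0.9423
Denominator = 0.97 × 641.6 × 0.9423 = 586.4
D / 586.4 = 41500 / 586.4 = 70.77
v = 70.77^(1/0.42) = 70.77^2.381 = 25380 m/s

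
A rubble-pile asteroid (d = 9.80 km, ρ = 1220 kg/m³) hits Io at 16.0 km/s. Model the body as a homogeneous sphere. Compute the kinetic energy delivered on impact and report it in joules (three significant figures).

d = 9800 m; v = 16000 m/s.
Mass m = (π/6) ρ d³ = (π/6) × 1220 × (9800)³ = 6.012 × 10^14 kg
E = ½ m v² = 0.5 × 6.012 × 10^14 × (16000)² = 7.695 × 10^22 J

E ≈ 7.70 × 10^22 J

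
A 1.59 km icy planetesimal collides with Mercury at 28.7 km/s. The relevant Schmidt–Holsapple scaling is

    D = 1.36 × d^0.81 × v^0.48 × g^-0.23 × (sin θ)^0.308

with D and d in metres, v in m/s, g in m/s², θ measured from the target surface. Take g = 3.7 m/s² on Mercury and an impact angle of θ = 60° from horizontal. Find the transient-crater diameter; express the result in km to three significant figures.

In SI units: d = 1590 m, v = 28700 m/s.
d^0.81 = 1590^0.81 = 391.9
v^0.48 = 28700^0.48 = 138.0
g^-0.23 = 3.7^-0.23 = 0.7401
(sin 60°)^0.308 = 0.8660^0.308 = 0.9567
D = 1.36 × 391.9 × 138.0 × 0.7401 × 0.9567 = 52079 m
   = 52.08 km

D ≈ 52.1 km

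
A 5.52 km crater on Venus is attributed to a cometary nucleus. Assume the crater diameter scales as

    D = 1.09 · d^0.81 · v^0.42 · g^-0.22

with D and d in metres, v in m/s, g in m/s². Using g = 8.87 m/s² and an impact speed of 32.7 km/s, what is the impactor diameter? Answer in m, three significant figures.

Rearranging for d: d = [D / (1.09 · 32700^0.42 · 8.87^-0.22)]^(1/0.81).
D = 5520 m.
32700^0.42 = 78.72
8.87^-0.22 = 0.6187
Denominator = 1.09 × 78.72 × 0.6187 = 53.09
D / 53.09 = 5520 / 53.09 = 104.0
d = 104.0^(1/0.81) = 104.0^1.2346 = 309.2 m

d ≈ 309 m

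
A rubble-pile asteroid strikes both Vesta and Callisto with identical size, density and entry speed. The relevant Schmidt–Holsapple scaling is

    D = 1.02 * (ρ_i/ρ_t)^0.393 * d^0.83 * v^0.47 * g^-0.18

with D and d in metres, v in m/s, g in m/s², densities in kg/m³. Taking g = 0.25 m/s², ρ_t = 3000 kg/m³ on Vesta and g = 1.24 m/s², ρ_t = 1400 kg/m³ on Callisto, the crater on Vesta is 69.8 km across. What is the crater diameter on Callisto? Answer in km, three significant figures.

The impactor-only factors (d, v, ρ_i) cancel in the ratio, leaving D_Callisto/D_Vesta = (g_Callisto/g_Vesta)^-0.18 · (ρ_t,Vesta/ρ_t,Callisto)^0.393.
(1.24/0.25)^-0.18 = 4.960^-0.18 = 0.7496
(3000/1400)^0.393 = 2.143^0.393 = 1.349
Ratio = 0.7496 × 1.349 = 1.011
D_Callisto = 1.011 × 69.8 km = 70.6 km

D ≈ 70.6 km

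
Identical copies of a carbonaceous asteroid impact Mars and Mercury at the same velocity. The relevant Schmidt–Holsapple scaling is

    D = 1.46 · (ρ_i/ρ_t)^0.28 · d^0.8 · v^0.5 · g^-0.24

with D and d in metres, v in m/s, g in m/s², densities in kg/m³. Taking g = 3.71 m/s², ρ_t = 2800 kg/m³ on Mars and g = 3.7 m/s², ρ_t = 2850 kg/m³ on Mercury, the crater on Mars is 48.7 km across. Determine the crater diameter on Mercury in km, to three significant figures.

D ≈ 48.5 km

The impactor-only factors (d, v, ρ_i) cancel in the ratio, leaving D_Mercury/D_Mars = (g_Mercury/g_Mars)^-0.24 · (ρ_t,Mars/ρ_t,Mercury)^0.28.
(3.7/3.71)^-0.24 = 0.9973^-0.24 = 1.001
(2800/2850)^0.28 = 0.9825^0.28 = 0.9951
Ratio = 1.001 × 0.9951 = 0.9961
D_Mercury = 0.9961 × 48.7 km = 48.5 km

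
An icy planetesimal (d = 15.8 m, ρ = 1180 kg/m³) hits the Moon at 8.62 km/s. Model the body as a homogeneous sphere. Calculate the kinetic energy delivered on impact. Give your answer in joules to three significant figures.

v = 8620 m/s.
Mass m = (π/6) ρ d³ = (π/6) × 1180 × (15.8)³ = 2.437 × 10^6 kg
E = ½ m v² = 0.5 × 2.437 × 10^6 × (8620)² = 9.054 × 10^13 J

E ≈ 9.05 × 10^13 J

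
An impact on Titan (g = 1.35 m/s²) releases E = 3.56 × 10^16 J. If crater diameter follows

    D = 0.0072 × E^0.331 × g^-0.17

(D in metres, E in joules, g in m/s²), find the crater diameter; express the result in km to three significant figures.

E^0.331 = (3.56 × 10^16)^0.331 = 3.010 × 10^5
g^-0.17 = 1.35^-0.17 = 0.9503
D = 0.0072 × 3.010 × 10^5 × 0.9503 = 2059 m
   = 2.059 km

D ≈ 2.06 km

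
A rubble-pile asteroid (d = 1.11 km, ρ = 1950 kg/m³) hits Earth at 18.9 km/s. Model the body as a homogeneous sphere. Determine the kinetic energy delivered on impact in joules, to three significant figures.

d = 1110 m; v = 18900 m/s.
Mass m = (π/6) ρ d³ = (π/6) × 1950 × (1110)³ = 1.396 × 10^12 kg
E = ½ m v² = 0.5 × 1.396 × 10^12 × (18900)² = 2.493 × 10^20 J

E ≈ 2.49 × 10^20 J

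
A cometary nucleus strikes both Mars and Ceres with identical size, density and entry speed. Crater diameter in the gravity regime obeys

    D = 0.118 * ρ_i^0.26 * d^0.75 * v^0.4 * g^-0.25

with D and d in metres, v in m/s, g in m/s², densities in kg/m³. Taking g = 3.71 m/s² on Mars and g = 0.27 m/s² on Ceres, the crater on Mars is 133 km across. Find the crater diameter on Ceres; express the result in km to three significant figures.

D ≈ 256 km

All impactor-dependent factors cancel in the ratio, leaving D_Ceres/D_Mars = (g_Ceres/g_Mars)^-0.25.
(0.27/3.71)^-0.25 = 0.07278^-0.25 = 1.925
D_Ceres = 1.925 × 133 km = 256 km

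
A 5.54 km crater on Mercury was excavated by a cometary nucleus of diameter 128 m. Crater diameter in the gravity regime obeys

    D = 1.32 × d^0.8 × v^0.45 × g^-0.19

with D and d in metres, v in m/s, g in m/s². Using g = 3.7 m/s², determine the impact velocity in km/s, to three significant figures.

Rearranging for v: v = [D / (1.32 · 128^0.8 · 3.7^-0.19)]^(1/0.45).
D = 5540 m.
128^0.8 = 48.50
3.7^-0.19 = 0.7799
Denominator = 1.32 × 48.50 × 0.7799 = 49.93
D / 49.93 = 5540 / 49.93 = 111.0
v = 111.0^(1/0.45) = 111.0^2.2222 = 35085 m/s

v ≈ 35.1 km/s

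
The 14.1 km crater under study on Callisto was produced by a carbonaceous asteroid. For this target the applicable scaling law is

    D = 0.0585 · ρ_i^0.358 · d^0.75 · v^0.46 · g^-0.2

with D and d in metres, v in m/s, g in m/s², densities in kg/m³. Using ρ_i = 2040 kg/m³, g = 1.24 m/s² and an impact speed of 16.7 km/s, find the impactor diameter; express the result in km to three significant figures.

Rearranging for d: d = [D / (0.0585 · 2040^0.358 · 16700^0.46 · 1.24^-0.2)]^(1/0.75).
D = 14100 m.
2040^0.358 = 15.31
16700^0.46 = 87.59
1.24^-0.2 = 0.9579
Denominator = 0.0585 × 15.31 × 87.59 × 0.9579 = 75.15
D / 75.15 = 14100 / 75.15 = 187.6
d = 187.6^(1/0.75) = 187.6^1.3333 = 1074 m

d ≈ 1.07 km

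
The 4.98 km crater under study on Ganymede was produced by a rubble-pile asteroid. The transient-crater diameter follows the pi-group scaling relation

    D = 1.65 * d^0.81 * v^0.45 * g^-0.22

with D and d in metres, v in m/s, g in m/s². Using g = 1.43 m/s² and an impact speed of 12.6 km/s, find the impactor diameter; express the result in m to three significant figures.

Rearranging for d: d = [D / (1.65 · 12600^0.45 · 1.43^-0.22)]^(1/0.81).
D = 4980 m.
12600^0.45 = 70.01
1.43^-0.22 = 0.9243
Denominator = 1.65 × 70.01 × 0.9243 = 106.8
D / 106.8 = 4980 / 106.8 = 46.63
d = 46.63^(1/0.81) = 46.63^1.2346 = 114.9 m

d ≈ 115 m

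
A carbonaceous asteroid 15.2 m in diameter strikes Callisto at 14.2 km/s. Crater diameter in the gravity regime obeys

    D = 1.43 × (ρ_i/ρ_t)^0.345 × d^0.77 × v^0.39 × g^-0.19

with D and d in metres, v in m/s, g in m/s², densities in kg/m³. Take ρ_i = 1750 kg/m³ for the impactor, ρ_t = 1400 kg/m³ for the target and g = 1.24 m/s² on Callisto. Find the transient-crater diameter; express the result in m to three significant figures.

D ≈ 502 m

In SI units: v = 14200 m/s.
(ρ_i/ρ_t)^0.345 = (1750/1400)^0.345 = 1.080
d^0.77 = 15.2^0.77 = 8.129
v^0.39 = 14200^0.39 = 41.63
g^-0.19 = 1.24^-0.19 = 0.9600
D = 1.43 × 1.080 × 8.129 × 41.63 × 0.9600 = 501.7 m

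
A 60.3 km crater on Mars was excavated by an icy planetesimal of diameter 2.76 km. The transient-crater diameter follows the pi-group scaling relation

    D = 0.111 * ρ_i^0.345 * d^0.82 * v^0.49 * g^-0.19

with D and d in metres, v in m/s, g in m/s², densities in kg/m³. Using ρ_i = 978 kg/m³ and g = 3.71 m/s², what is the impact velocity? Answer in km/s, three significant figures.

v ≈ 11.5 km/s

Rearranging for v: v = [D / (0.111 · 978^0.345 · 2760^0.82 · 3.71^-0.19)]^(1/0.49).
D = 60300 m.
978^0.345 = 10.76
2760^0.82 = 663.0
3.71^-0.19 = 0.7795
Denominator = 0.111 × 10.76 × 663.0 × 0.7795 = 617.3
D / 617.3 = 60300 / 617.3 = 97.68
v = 97.68^(1/0.49) = 97.68^2.0408 = 11503 m/s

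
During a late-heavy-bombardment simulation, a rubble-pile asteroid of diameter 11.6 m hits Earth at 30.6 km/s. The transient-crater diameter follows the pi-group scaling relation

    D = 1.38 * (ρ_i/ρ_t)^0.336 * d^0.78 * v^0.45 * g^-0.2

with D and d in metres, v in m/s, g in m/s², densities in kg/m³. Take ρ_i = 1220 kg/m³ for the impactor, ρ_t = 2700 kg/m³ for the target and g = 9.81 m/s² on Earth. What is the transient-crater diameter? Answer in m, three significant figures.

In SI units: v = 30600 m/s.
(ρ_i/ρ_t)^0.336 = (1220/2700)^0.336 = 0.7657
d^0.78 = 11.6^0.78 = 6.765
v^0.45 = 30600^0.45 = 104.4
g^-0.2 = 9.81^-0.2 = 0.6334
D = 1.38 × 0.7657 × 6.765 × 104.4 × 0.6334 = 472.7 m

D ≈ 473 m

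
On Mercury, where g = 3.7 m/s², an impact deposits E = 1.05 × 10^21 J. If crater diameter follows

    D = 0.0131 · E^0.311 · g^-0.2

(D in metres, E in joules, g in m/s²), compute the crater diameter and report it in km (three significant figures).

D ≈ 34.8 km

E^0.311 = (1.05 × 10^21)^0.311 = 3.448 × 10^6
g^-0.2 = 3.7^-0.2 = 0.7698
D = 0.0131 × 3.448 × 10^6 × 0.7698 = 34771 m
   = 34.77 km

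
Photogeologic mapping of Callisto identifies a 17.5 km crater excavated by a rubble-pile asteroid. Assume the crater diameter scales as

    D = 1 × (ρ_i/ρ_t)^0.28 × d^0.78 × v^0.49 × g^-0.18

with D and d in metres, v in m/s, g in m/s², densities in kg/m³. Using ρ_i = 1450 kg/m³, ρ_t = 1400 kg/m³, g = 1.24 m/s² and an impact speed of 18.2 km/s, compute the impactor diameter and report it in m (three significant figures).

d ≈ 602 m

Rearranging for d: d = [D / (1 · (1450/1400)^0.28 · 18200^0.49 · 1.24^-0.18)]^(1/0.78).
D = 17500 m.
(1450/1400)^0.28 = 1.010
18200^0.49 = 122.3
1.24^-0.18 = 0.9620
Denominator = 1 × 1.010 × 122.3 × 0.9620 = 118.8
D / 118.8 = 17500 / 118.8 = 147.3
d = 147.3^(1/0.78) = 147.3^1.2821 = 602.4 m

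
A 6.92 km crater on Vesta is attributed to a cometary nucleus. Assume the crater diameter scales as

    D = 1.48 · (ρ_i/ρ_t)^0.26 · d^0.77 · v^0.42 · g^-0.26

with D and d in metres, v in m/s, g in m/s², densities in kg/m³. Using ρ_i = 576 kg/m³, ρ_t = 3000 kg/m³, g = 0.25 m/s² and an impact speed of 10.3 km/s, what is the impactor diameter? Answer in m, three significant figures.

d ≈ 413 m

Rearranging for d: d = [D / (1.48 · (576/3000)^0.26 · 10300^0.42 · 0.25^-0.26)]^(1/0.77).
D = 6920 m.
(576/3000)^0.26 = 0.6511
10300^0.42 = 48.46
0.25^-0.26 = 1.434
Denominator = 1.48 × 0.6511 × 48.46 × 1.434 = 66.96
D / 66.96 = 6920 / 66.96 = 103.3
d = 103.3^(1/0.77) = 103.3^1.2987 = 412.8 m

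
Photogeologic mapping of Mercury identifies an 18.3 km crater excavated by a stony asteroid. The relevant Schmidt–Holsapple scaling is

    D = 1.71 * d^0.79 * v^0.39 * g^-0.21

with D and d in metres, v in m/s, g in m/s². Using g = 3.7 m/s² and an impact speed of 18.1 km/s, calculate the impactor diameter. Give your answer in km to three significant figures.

d ≈ 1.41 km

Rearranging for d: d = [D / (1.71 · 18100^0.39 · 3.7^-0.21)]^(1/0.79).
D = 18300 m.
18100^0.39 = 45.76
3.7^-0.21 = 0.7598
Denominator = 1.71 × 45.76 × 0.7598 = 59.45
D / 59.45 = 18300 / 59.45 = 307.8
d = 307.8^(1/0.79) = 307.8^1.2658 = 1411 m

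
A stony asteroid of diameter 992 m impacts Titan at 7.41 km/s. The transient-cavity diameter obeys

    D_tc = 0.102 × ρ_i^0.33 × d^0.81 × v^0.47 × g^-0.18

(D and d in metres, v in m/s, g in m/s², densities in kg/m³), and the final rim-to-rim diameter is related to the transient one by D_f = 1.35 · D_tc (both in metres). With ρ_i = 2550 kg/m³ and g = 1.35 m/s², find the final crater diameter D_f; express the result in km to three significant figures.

v = 7410 m/s.
ρ_i^0.33 = 2550^0.33 = 13.31
d^0.81 = 992^0.81 = 267.4
v^0.47 = 7410^0.47 = 65.89
g^-0.18 = 1.35^-0.18 = 0.9474
D_tc = 0.102 × 13.31 × 267.4 × 65.89 × 0.9474 = 22660 m
D_f = 1.35 × 22660 = 30591 m
     = 30.59 km

D_f ≈ 30.6 km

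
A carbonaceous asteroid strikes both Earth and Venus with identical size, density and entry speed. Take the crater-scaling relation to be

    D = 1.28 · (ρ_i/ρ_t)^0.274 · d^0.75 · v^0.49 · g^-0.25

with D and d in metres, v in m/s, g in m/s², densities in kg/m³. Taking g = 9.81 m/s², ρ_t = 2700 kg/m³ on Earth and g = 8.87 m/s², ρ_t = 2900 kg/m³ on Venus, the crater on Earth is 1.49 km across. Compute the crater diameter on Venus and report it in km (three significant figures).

The impactor-only factors (d, v, ρ_i) cancel in the ratio, leaving D_Venus/D_Earth = (g_Venus/g_Earth)^-0.25 · (ρ_t,Earth/ρ_t,Venus)^0.274.
(8.87/9.81)^-0.25 = 0.9042^-0.25 = 1.025
(2700/2900)^0.274 = 0.9310^0.274 = 0.9806
Ratio = 1.025 × 0.9806 = 1.005
D_Venus = 1.005 × 1.49 km = 1.50 km

D ≈ 1.50 km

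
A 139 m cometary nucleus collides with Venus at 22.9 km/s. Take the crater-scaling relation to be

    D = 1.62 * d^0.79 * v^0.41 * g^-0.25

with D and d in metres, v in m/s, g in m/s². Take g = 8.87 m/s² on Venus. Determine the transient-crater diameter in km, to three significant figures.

D ≈ 2.84 km

In SI units: v = 22900 m/s.
d^0.79 = 139^0.79 = 49.32
v^0.41 = 22900^0.41 = 61.31
g^-0.25 = 8.87^-0.25 = 0.5795
D = 1.62 × 49.32 × 61.31 × 0.5795 = 2839 m
   = 2.839 km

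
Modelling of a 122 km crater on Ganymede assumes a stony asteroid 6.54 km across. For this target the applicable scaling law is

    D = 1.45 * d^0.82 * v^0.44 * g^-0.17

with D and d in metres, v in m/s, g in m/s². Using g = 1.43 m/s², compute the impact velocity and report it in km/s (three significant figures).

v ≈ 13.9 km/s

Rearranging for v: v = [D / (1.45 · 6540^0.82 · 1.43^-0.17)]^(1/0.44).
D = 122000 m.
6540^0.82 = 1345
1.43^-0.17 = 0.9410
Denominator = 1.45 × 1345 × 0.9410 = 1835
D / 1835 = 122000 / 1835 = 66.49
v = 66.49^(1/0.44) = 66.49^2.2727 = 13886 m/s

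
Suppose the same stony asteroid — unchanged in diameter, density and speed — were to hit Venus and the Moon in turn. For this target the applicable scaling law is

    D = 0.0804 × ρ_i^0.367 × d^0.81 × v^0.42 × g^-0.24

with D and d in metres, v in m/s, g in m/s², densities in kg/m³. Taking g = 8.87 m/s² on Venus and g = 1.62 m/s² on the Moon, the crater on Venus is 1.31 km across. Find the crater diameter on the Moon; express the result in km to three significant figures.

All impactor-dependent factors cancel in the ratio, leaving D_Moon/D_Venus = (g_Moon/g_Venus)^-0.24.
(1.62/8.87)^-0.24 = 0.1826^-0.24 = 1.504
D_Moon = 1.504 × 1.31 km = 1.97 km

D ≈ 1.97 km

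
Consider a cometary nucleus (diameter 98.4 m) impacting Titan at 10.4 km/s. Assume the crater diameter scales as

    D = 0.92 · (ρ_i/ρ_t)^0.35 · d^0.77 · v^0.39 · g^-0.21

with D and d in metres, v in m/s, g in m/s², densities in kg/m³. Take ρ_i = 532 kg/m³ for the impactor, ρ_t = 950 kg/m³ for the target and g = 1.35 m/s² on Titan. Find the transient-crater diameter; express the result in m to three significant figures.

D ≈ 890 m

In SI units: v = 10400 m/s.
(ρ_i/ρ_t)^0.35 = (532/950)^0.35 = 0.8163
d^0.77 = 98.4^0.77 = 34.25
v^0.39 = 10400^0.39 = 36.87
g^-0.21 = 1.35^-0.21 = 0.9389
D = 0.92 × 0.8163 × 34.25 × 36.87 × 0.9389 = 890.4 m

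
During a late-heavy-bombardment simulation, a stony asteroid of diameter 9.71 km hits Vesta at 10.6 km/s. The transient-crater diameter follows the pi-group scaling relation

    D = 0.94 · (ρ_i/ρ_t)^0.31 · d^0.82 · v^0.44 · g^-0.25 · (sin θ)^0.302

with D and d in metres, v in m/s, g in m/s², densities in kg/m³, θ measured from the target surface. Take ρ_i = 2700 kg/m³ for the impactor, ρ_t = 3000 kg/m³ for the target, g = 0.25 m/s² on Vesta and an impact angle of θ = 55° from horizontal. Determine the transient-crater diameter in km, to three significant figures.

In SI units: d = 9710 m, v = 10600 m/s.
(ρ_i/ρ_t)^0.31 = (2700/3000)^0.31 = 0.9679
d^0.82 = 9710^0.82 = 1860
v^0.44 = 10600^0.44 = 59.04
g^-0.25 = 0.25^-0.25 = 1.414
(sin 55°)^0.302 = 0.8192^0.302 = 0.9416
D = 0.94 × 0.9679 × 1860 × 59.04 × 1.414 × 0.9416 = 1.330 × 10^5 m
   = 133.0 km

D ≈ 133 km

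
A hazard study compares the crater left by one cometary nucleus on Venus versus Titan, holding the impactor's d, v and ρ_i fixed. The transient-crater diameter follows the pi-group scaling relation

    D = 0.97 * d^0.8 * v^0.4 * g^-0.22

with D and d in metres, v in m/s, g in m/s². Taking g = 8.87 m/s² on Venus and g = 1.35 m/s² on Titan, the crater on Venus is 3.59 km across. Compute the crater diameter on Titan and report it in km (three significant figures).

D ≈ 5.43 km

All impactor-dependent factors cancel in the ratio, leaving D_Titan/D_Venus = (g_Titan/g_Venus)^-0.22.
(1.35/8.87)^-0.22 = 0.1522^-0.22 = 1.513
D_Titan = 1.513 × 3.59 km = 5.43 km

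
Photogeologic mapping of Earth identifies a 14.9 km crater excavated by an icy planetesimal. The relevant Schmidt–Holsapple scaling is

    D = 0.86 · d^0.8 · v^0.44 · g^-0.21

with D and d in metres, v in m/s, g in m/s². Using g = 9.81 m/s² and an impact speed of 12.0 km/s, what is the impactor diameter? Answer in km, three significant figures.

d ≈ 2.07 km

Rearranging for d: d = [D / (0.86 · 12000^0.44 · 9.81^-0.21)]^(1/0.8).
D = 14900 m.
12000^0.44 = 62.35
9.81^-0.21 = 0.6191
Denominator = 0.86 × 62.35 × 0.6191 = 33.20
D / 33.20 = 14900 / 33.20 = 448.8
d = 448.8^(1/0.8) = 448.8^1.25 = 2066 m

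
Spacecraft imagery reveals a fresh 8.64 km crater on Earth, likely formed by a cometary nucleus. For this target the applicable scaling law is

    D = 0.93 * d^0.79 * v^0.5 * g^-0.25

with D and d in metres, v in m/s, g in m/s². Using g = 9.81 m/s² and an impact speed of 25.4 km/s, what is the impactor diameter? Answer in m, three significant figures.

d ≈ 354 m

Rearranging for d: d = [D / (0.93 · 25400^0.5 · 9.81^-0.25)]^(1/0.79).
D = 8640 m.
25400^0.5 = 159.4
9.81^-0.25 = 0.5650
Denominator = 0.93 × 159.4 × 0.5650 = 83.76
D / 83.76 = 8640 / 83.76 = 103.2
d = 103.2^(1/0.79) = 103.2^1.2658 = 353.9 m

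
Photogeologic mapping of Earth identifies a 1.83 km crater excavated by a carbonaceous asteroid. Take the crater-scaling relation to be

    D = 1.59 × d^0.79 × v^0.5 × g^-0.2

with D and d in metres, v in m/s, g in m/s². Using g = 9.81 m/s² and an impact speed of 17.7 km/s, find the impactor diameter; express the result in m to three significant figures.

d ≈ 27.4 m

Rearranging for d: d = [D / (1.59 · 17700^0.5 · 9.81^-0.2)]^(1/0.79).
D = 1830 m.
17700^0.5 = 133.0
9.81^-0.2 = 0.6334
Denominator = 1.59 × 133.0 × 0.6334 = 133.9
D / 133.9 = 1830 / 133.9 = 13.67
d = 13.67^(1/0.79) = 13.67^1.2658 = 27.39 m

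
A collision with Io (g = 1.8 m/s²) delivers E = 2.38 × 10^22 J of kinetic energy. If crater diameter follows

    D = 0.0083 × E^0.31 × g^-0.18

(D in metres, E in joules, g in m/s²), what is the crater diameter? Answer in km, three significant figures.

D ≈ 64.5 km

E^0.31 = (2.38 × 10^22)^0.31 = 8.644 × 10^6
g^-0.18 = 1.8^-0.18 = 0.8996
D = 0.0083 × 8.644 × 10^6 × 0.8996 = 64542 m
   = 64.54 km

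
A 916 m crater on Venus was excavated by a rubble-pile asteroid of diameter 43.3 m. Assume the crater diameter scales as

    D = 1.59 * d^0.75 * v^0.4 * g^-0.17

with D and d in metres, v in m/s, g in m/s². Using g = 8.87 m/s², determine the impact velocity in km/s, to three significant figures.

v ≈ 17.2 km/s

Rearranging for v: v = [D / (1.59 · 43.3^0.75 · 8.87^-0.17)]^(1/0.4).
43.3^0.75 = 16.88
8.87^-0.17 = 0.6900
Denominator = 1.59 × 16.88 × 0.6900 = 18.52
D / 18.52 = 916 / 18.52 = 49.46
v = 49.46^(1/0.4) = 49.46^2.5 = 17204 m/s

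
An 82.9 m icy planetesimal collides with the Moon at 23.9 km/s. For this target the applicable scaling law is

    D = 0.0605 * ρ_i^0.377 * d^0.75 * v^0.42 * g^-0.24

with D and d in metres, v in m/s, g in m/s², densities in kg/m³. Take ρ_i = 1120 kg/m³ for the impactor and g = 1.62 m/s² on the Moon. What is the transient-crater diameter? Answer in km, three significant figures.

In SI units: v = 23900 m/s.
ρ_i^0.377 = 1120^0.377 = 14.11
d^0.75 = 82.9^0.75 = 27.47
v^0.42 = 23900^0.42 = 69.01
g^-0.24 = 1.62^-0.24 = 0.8907
D = 0.0605 × 14.11 × 27.47 × 69.01 × 0.8907 = 1441 m
   = 1.441 km

D ≈ 1.44 km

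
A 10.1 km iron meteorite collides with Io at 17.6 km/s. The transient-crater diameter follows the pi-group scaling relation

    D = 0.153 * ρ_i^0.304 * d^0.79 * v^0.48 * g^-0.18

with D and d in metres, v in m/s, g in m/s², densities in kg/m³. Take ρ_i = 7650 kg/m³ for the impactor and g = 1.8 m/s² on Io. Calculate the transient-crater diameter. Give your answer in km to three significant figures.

D ≈ 332 km

In SI units: d = 10100 m, v = 17600 m/s.
ρ_i^0.304 = 7650^0.304 = 15.16
d^0.79 = 10100^0.79 = 1457
v^0.48 = 17600^0.48 = 109.1
g^-0.18 = 1.8^-0.18 = 0.8996
D = 0.153 × 15.16 × 1457 × 109.1 × 0.8996 = 3.317 × 10^5 m
   = 331.7 km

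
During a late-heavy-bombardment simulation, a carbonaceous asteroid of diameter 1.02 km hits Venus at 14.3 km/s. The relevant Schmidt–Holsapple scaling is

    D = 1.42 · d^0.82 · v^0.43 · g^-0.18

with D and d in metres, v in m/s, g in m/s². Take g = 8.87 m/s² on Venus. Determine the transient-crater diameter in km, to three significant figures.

D ≈ 17.2 km

In SI units: d = 1020 m, v = 14300 m/s.
d^0.82 = 1020^0.82 = 293.1
v^0.43 = 14300^0.43 = 61.21
g^-0.18 = 8.87^-0.18 = 0.6751
D = 1.42 × 293.1 × 61.21 × 0.6751 = 17199 m
   = 17.20 km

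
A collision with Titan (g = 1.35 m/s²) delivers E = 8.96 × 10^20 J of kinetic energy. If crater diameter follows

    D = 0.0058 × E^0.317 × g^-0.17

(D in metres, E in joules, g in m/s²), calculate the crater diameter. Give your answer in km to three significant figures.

D ≈ 24.2 km

E^0.317 = (8.96 × 10^20)^0.317 = 4.384 × 10^6
g^-0.17 = 1.35^-0.17 = 0.9503
D = 0.0058 × 4.384 × 10^6 × 0.9503 = 24163 m
   = 24.16 km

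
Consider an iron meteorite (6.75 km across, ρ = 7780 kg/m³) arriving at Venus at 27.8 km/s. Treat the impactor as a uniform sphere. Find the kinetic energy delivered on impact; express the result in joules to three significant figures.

E ≈ 4.84 × 10^23 J

d = 6750 m; v = 27800 m/s.
Mass m = (π/6) ρ d³ = (π/6) × 7780 × (6750)³ = 1.253 × 10^15 kg
E = ½ m v² = 0.5 × 1.253 × 10^15 × (27800)² = 4.842 × 10^23 J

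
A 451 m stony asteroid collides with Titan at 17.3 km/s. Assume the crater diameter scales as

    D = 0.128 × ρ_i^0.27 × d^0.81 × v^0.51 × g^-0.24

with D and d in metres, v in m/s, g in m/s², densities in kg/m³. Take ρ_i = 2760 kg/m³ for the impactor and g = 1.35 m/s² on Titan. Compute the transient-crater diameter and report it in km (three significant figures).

In SI units: v = 17300 m/s.
ρ_i^0.27 = 2760^0.27 = 8.493
d^0.81 = 451^0.81 = 141.2
v^0.51 = 17300^0.51 = 145.0
g^-0.24 = 1.35^-0.24 = 0.9305
D = 0.128 × 8.493 × 141.2 × 145.0 × 0.9305 = 20710 m
   = 20.71 km

D ≈ 20.7 km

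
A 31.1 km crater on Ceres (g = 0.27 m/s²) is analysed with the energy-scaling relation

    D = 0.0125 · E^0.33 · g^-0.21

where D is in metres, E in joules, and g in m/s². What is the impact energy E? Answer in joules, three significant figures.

Rearranging: E = [D / (0.0125 · g^-0.21)]^(1/0.33).
D = 31100 m.
g^-0.21 = 0.27^-0.21 = 1.316
D / (0.0125 × 1.316) = 31100 / (0.01645) = 1.891 × 10^6
E = (1.891 × 10^6)^3.0303 = 1.048 × 10^19 J

E ≈ 1.05 × 10^19 J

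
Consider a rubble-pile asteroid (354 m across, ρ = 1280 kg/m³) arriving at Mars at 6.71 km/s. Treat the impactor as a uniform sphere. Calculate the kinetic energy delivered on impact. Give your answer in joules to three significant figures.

E ≈ 6.69 × 10^17 J

v = 6710 m/s.
Mass m = (π/6) ρ d³ = (π/6) × 1280 × (354)³ = 2.973 × 10^10 kg
E = ½ m v² = 0.5 × 2.973 × 10^10 × (6710)² = 6.693 × 10^17 J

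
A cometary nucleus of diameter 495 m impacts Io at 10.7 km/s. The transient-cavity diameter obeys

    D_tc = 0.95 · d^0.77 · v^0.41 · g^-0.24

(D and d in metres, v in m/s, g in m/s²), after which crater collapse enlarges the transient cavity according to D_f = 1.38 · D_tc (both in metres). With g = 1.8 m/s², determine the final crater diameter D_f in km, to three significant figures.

v = 10700 m/s.
d^0.77 = 495^0.77 = 118.8
v^0.41 = 10700^0.41 = 44.88
g^-0.24 = 1.8^-0.24 = 0.8684
D_tc = 0.95 × 118.8 × 44.88 × 0.8684 = 4399 m
D_f = 1.38 × 4399 = 6071 m
     = 6.071 km

D_f ≈ 6.07 km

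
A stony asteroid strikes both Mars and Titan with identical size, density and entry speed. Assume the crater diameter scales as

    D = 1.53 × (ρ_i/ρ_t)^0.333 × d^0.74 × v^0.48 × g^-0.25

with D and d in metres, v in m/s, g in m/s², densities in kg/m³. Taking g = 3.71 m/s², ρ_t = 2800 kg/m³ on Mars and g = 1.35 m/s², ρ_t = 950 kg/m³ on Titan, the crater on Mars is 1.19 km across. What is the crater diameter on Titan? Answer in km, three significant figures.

The impactor-only factors (d, v, ρ_i) cancel in the ratio, leaving D_Titan/D_Mars = (g_Titan/g_Mars)^-0.25 · (ρ_t,Mars/ρ_t,Titan)^0.333.
(1.35/3.71)^-0.25 = 0.3639^-0.25 = 1.288
(2800/950)^0.333 = 2.947^0.333 = 1.433
Ratio = 1.288 × 1.433 = 1.846
D_Titan = 1.846 × 1.19 km = 2.20 km

D ≈ 2.20 km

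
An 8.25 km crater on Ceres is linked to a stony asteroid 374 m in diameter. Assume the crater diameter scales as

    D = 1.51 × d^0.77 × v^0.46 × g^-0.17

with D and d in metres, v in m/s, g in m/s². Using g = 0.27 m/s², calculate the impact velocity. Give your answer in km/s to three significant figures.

Rearranging for v: v = [D / (1.51 · 374^0.77 · 0.27^-0.17)]^(1/0.46).
D = 8250 m.
374^0.77 = 95.74
0.27^-0.17 = 1.249
Denominator = 1.51 × 95.74 × 1.249 = 180.6
D / 180.6 = 8250 / 180.6 = 45.68
v = 45.68^(1/0.46) = 45.68^2.1739 = 4056 m/s

v ≈ 4.06 km/s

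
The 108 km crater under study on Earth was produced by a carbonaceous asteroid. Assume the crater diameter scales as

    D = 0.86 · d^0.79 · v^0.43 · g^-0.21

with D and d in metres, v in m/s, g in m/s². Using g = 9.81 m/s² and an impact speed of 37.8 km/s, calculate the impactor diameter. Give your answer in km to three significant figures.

Rearranging for d: d = [D / (0.86 · 37800^0.43 · 9.81^-0.21)]^(1/0.79).
D = 108000 m.
37800^0.43 = 92.97
9.81^-0.21 = 0.6191
Denominator = 0.86 × 92.97 × 0.6191 = 49.50
D / 49.50 = 108000 / 49.50 = 2182
d = 2182^(1/0.79) = 2182^1.2658 = 16839 m

d ≈ 16.8 km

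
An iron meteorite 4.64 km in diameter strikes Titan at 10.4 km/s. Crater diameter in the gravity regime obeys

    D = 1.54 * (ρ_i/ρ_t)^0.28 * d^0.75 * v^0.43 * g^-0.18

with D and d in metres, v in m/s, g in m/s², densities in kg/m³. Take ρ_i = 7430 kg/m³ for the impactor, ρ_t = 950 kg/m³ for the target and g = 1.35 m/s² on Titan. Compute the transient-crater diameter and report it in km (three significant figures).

D ≈ 77.9 km

In SI units: d = 4640 m, v = 10400 m/s.
(ρ_i/ρ_t)^0.28 = (7430/950)^0.28 = 1.779
d^0.75 = 4640^0.75 = 562.2
v^0.43 = 10400^0.43 = 53.37
g^-0.18 = 1.35^-0.18 = 0.9474
D = 1.54 × 1.779 × 562.2 × 53.37 × 0.9474 = 77879 m
   = 77.88 km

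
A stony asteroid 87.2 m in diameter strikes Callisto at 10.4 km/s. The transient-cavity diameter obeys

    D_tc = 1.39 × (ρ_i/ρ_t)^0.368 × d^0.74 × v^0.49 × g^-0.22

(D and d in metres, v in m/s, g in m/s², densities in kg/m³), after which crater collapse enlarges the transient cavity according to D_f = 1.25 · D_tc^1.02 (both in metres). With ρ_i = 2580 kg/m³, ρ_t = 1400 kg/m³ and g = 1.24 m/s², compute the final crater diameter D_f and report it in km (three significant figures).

v = 10400 m/s.
(ρ_i/ρ_t)^0.368 = (2580/1400)^0.368 = 1.252
d^0.74 = 87.2^0.74 = 27.29
v^0.49 = 10400^0.49 = 92.97
g^-0.22 = 1.24^-0.22 = 0.9538
D_tc = 1.39 × 1.252 × 27.29 × 92.97 × 0.9538 = 4211 m
D_f = 1.25 × (4211)^1.02 = 6220 m
     = 6.220 km

D_f ≈ 6.22 km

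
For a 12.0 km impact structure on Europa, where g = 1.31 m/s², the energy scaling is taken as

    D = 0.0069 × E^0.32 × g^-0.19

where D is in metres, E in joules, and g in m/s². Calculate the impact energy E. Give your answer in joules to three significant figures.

Rearranging: E = [D / (0.0069 · g^-0.19)]^(1/0.32).
D = 12000 m.
g^-0.19 = 1.31^-0.19 = 0.9500
D / (0.0069 × 0.9500) = 12000 / (6.555 × 10^-3) = 1.831 × 10^6
E = (1.831 × 10^6)^3.125 = 3.723 × 10^19 J

E ≈ 3.72 × 10^19 J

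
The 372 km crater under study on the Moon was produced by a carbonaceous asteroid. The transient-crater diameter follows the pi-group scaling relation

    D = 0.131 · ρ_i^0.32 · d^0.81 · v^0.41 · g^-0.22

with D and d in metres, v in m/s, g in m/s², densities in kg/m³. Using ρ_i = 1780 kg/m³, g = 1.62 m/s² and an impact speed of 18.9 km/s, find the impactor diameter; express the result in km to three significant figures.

Rearranging for d: d = [D / (0.131 · 1780^0.32 · 18900^0.41 · 1.62^-0.22)]^(1/0.81).
D = 372000 m.
1780^0.32 = 10.97
18900^0.41 = 56.67
1.62^-0.22 = 0.8993
Denominator = 0.131 × 10.97 × 56.67 × 0.8993 = 73.24
D / 73.24 = 372000 / 73.24 = 5079
d = 5079^(1/0.81) = 5079^1.2346 = 37597 m

d ≈ 37.6 km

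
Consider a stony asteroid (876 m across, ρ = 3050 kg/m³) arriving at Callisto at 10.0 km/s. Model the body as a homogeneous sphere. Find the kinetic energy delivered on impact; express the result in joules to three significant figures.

E ≈ 5.37 × 10^19 J

v = 10000 m/s.
Mass m = (π/6) ρ d³ = (π/6) × 3050 × (876)³ = 1.074 × 10^12 kg
E = ½ m v² = 0.5 × 1.074 × 10^12 × (10000)² = 5.370 × 10^19 J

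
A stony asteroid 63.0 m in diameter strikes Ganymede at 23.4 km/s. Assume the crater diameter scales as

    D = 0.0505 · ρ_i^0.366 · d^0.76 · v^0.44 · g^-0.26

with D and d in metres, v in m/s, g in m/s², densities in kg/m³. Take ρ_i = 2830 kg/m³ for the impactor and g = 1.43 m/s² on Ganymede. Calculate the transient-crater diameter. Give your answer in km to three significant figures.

D ≈ 1.65 km

In SI units: v = 23400 m/s.
ρ_i^0.366 = 2830^0.366 = 18.34
d^0.76 = 63^0.76 = 23.31
v^0.44 = 23400^0.44 = 83.65
g^-0.26 = 1.43^-0.26 = 0.9112
D = 0.0505 × 18.34 × 23.31 × 83.65 × 0.9112 = 1646 m
   = 1.646 km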